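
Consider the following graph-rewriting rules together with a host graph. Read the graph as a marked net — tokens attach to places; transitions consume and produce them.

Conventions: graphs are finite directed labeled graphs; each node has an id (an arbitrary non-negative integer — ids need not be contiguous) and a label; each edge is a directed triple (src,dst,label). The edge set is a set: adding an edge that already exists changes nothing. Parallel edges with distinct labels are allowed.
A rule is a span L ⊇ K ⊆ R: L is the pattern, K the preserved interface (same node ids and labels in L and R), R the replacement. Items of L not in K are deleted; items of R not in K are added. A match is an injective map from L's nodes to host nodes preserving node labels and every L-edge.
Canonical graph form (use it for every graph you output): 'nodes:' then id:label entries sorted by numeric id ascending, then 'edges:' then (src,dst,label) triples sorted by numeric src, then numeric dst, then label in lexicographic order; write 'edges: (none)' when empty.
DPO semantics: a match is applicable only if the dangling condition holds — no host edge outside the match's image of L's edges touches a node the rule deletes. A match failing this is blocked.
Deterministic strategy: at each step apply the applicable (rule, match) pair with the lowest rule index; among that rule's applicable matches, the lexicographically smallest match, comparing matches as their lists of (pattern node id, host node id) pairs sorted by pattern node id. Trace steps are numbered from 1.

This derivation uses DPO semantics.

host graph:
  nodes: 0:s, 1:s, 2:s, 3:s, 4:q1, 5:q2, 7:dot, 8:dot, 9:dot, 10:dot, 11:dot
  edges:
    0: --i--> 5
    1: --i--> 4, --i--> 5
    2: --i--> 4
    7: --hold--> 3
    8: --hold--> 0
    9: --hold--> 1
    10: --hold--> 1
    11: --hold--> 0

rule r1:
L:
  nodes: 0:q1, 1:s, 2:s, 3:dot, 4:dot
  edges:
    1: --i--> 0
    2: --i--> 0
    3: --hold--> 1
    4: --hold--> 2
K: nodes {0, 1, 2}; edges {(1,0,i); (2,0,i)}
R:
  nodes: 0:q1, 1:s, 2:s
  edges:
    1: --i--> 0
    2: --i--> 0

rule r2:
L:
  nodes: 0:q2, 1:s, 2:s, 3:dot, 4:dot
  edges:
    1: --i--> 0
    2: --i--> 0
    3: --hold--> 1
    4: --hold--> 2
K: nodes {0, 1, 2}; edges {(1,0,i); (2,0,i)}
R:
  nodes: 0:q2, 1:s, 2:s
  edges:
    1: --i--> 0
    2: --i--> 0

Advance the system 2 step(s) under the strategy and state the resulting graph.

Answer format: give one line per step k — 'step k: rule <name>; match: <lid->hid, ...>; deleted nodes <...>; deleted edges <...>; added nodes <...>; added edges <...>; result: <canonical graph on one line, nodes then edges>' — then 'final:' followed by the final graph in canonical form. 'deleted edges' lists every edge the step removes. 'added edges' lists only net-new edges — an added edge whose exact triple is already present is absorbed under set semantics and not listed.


step 1: rule r2; match: 0->5, 1->0, 2->1, 3->8, 4->9; deleted nodes 8, 9; deleted edges (8,0,hold); (9,1,hold); added nodes (none); added edges (none); result: nodes: 0:s, 1:s, 2:s, 3:s, 4:q1, 5:q2, 7:dot, 10:dot, 11:dot edges: (0,5,i); (1,4,i); (1,5,i); (2,4,i); (7,3,hold); (10,1,hold); (11,0,hold)
step 2: rule r2; match: 0->5, 1->0, 2->1, 3->11, 4->10; deleted nodes 10, 11; deleted edges (10,1,hold); (11,0,hold); added nodes (none); added edges (none); result: nodes: 0:s, 1:s, 2:s, 3:s, 4:q1, 5:q2, 7:dot edges: (0,5,i); (1,4,i); (1,5,i); (2,4,i); (7,3,hold)
final:
nodes: 0:s, 1:s, 2:s, 3:s, 4:q1, 5:q2, 7:dot
edges: (0,5,i); (1,4,i); (1,5,i); (2,4,i); (7,3,hold)


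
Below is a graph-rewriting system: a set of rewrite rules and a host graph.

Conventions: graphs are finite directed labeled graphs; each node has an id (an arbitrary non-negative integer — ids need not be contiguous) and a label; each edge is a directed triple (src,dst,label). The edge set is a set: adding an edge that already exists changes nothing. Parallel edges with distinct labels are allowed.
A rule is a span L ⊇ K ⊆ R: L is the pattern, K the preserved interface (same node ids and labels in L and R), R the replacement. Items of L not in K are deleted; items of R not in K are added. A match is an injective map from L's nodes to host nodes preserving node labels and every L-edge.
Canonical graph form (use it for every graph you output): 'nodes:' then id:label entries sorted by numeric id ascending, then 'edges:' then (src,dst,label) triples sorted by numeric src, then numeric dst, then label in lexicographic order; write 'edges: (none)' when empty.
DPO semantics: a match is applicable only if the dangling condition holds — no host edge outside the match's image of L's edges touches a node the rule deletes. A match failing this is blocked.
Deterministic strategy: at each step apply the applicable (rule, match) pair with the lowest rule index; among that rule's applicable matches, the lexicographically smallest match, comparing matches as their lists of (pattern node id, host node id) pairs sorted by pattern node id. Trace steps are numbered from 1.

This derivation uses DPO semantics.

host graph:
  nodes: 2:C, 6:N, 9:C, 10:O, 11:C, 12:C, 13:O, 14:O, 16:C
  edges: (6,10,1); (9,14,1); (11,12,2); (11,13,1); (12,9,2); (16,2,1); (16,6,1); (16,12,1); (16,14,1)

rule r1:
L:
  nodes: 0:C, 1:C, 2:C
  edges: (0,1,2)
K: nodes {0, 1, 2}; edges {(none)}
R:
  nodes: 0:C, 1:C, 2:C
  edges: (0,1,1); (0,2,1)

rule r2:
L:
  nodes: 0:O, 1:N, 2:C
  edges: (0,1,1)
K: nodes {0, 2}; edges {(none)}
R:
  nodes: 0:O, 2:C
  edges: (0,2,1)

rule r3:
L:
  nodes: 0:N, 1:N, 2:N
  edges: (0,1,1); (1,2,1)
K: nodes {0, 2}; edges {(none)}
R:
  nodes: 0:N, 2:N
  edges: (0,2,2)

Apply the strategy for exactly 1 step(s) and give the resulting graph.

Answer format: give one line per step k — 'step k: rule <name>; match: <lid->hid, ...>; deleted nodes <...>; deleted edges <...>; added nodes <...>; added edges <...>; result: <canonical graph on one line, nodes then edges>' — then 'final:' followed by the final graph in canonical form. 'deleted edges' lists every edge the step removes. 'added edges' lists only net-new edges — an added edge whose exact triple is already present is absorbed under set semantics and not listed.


step 1: rule r1; match: 0->11, 1->12, 2->2; deleted nodes (none); deleted edges (11,12,2); added nodes (none); added edges (11,2,1); (11,12,1); result: nodes: 2:C, 6:N, 9:C, 10:O, 11:C, 12:C, 13:O, 14:O, 16:C edges: (6,10,1); (9,14,1); (11,2,1); (11,12,1); (11,13,1); (12,9,2); (16,2,1); (16,6,1); (16,12,1); (16,14,1)
final:
nodes: 2:C, 6:N, 9:C, 10:O, 11:C, 12:C, 13:O, 14:O, 16:C
edges: (6,10,1); (9,14,1); (11,2,1); (11,12,1); (11,13,1); (12,9,2); (16,2,1); (16,6,1); (16,12,1); (16,14,1)


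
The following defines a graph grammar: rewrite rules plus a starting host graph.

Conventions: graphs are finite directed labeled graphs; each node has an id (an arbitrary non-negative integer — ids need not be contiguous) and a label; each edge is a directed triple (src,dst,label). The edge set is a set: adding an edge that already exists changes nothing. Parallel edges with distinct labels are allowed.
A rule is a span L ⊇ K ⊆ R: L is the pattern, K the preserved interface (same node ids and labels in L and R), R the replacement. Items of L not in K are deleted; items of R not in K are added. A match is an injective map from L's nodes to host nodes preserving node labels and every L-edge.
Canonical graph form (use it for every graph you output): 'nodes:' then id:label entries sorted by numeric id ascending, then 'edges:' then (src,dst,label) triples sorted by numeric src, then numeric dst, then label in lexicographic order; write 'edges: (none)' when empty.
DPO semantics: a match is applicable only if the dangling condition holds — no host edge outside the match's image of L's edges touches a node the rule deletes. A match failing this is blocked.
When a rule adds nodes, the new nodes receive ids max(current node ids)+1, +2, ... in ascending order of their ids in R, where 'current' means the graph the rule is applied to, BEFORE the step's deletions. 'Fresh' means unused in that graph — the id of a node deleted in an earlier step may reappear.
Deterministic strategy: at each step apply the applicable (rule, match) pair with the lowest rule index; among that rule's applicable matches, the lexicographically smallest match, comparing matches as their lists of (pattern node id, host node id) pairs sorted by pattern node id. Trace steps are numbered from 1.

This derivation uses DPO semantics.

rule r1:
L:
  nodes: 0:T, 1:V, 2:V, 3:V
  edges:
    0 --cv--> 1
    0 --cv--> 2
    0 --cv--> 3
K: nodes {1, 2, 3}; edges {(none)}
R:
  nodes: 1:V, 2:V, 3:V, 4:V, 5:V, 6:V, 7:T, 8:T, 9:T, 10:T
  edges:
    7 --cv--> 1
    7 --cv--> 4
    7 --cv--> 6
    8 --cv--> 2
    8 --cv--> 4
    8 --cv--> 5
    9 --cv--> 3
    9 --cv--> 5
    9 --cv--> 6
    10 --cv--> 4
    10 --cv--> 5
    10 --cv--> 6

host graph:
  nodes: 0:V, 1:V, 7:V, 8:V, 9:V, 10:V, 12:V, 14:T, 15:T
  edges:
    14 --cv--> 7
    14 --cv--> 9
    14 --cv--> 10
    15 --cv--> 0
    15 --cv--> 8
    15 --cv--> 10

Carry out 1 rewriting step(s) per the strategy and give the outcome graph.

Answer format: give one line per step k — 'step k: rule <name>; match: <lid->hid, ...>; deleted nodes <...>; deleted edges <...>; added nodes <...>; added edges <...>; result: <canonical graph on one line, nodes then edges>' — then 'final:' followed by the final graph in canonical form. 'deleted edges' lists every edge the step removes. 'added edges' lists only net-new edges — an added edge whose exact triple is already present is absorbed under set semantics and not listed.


step 1: rule r1; match: 0->14, 1->7, 2->9, 3->10; deleted nodes 14; deleted edges (14,7,cv); (14,9,cv); (14,10,cv); added nodes 16, 17, 18, 19, 20, 21, 22; added edges (19,7,cv); (19,16,cv); (19,18,cv); (20,9,cv); (20,16,cv); (20,17,cv); (21,10,cv); (21,17,cv); (21,18,cv); (22,16,cv); (22,17,cv); (22,18,cv); result: nodes: 0:V, 1:V, 7:V, 8:V, 9:V, 10:V, 12:V, 15:T, 16:V, 17:V, 18:V, 19:T, 20:T, 21:T, 22:T edges: (15,0,cv); (15,8,cv); (15,10,cv); (19,7,cv); (19,16,cv); (19,18,cv); (20,9,cv); (20,16,cv); (20,17,cv); (21,10,cv); (21,17,cv); (21,18,cv); (22,16,cv); (22,17,cv); (22,18,cv)
final:
nodes: 0:V, 1:V, 7:V, 8:V, 9:V, 10:V, 12:V, 15:T, 16:V, 17:V, 18:V, 19:T, 20:T, 21:T, 22:T
edges: (15,0,cv); (15,8,cv); (15,10,cv); (19,7,cv); (19,16,cv); (19,18,cv); (20,9,cv); (20,16,cv); (20,17,cv); (21,10,cv); (21,17,cv); (21,18,cv); (22,16,cv); (22,17,cv); (22,18,cv)


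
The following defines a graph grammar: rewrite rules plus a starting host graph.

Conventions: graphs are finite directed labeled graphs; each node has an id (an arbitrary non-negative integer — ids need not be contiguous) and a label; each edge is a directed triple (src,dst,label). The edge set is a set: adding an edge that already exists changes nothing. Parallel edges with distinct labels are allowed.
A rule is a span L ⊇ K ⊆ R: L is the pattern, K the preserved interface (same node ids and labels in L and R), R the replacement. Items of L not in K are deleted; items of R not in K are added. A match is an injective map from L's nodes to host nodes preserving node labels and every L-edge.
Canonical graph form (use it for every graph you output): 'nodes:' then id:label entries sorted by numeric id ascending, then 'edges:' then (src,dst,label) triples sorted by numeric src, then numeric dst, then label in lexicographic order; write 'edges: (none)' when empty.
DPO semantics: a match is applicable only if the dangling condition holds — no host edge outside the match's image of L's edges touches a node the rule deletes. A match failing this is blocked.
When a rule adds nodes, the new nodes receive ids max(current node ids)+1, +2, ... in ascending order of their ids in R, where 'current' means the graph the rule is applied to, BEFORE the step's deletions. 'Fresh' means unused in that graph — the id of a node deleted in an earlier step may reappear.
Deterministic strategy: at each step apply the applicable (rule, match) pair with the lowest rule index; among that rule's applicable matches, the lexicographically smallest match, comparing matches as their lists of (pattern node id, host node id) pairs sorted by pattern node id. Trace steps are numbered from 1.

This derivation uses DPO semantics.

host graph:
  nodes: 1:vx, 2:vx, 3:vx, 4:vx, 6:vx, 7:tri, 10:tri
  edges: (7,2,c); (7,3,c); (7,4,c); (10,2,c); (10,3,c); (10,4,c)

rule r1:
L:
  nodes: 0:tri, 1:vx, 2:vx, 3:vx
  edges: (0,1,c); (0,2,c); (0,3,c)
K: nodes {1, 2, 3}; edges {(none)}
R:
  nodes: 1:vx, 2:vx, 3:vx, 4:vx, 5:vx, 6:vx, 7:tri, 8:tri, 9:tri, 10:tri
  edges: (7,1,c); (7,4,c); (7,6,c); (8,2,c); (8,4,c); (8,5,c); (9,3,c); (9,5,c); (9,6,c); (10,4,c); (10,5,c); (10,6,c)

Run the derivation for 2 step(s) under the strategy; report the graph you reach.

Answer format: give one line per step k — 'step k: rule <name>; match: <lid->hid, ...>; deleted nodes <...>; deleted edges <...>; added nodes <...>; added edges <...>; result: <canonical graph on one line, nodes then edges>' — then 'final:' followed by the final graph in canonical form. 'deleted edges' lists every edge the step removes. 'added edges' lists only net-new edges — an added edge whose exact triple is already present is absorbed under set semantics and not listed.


step 1: rule r1; match: 0->7, 1->2, 2->3, 3->4; deleted nodes 7; deleted edges (7,2,c); (7,3,c); (7,4,c); added nodes 11, 12, 13, 14, 15, 16, 17; added edges (14,2,c); (14,11,c); (14,13,c); (15,3,c); (15,11,c); (15,12,c); (16,4,c); (16,12,c); (16,13,c); (17,11,c); (17,12,c); (17,13,c); result: nodes: 1:vx, 2:vx, 3:vx, 4:vx, 6:vx, 10:tri, 11:vx, 12:vx, 13:vx, 14:tri, 15:tri, 16:tri, 17:tri edges: (10,2,c); (10,3,c); (10,4,c); (14,2,c); (14,11,c); (14,13,c); (15,3,c); (15,11,c); (15,12,c); (16,4,c); (16,12,c); (16,13,c); (17,11,c); (17,12,c); (17,13,c)
step 2: rule r1; match: 0->10, 1->2, 2->3, 3->4; deleted nodes 10; deleted edges (10,2,c); (10,3,c); (10,4,c); added nodes 18, 19, 20, 21, 22, 23, 24; added edges (21,2,c); (21,18,c); (21,20,c); (22,3,c); (22,18,c); (22,19,c); (23,4,c); (23,19,c); (23,20,c); (24,18,c); (24,19,c); (24,20,c); result: nodes: 1:vx, 2:vx, 3:vx, 4:vx, 6:vx, 11:vx, 12:vx, 13:vx, 14:tri, 15:tri, 16:tri, 17:tri, 18:vx, 19:vx, 20:vx, 21:tri, 22:tri, 23:tri, 24:tri edges: (14,2,c); (14,11,c); (14,13,c); (15,3,c); (15,11,c); (15,12,c); (16,4,c); (16,12,c); (16,13,c); (17,11,c); (17,12,c); (17,13,c); (21,2,c); (21,18,c); (21,20,c); (22,3,c); (22,18,c); (22,19,c); (23,4,c); (23,19,c); (23,20,c); (24,18,c); (24,19,c); (24,20,c)
final:
nodes: 1:vx, 2:vx, 3:vx, 4:vx, 6:vx, 11:vx, 12:vx, 13:vx, 14:tri, 15:tri, 16:tri, 17:tri, 18:vx, 19:vx, 20:vx, 21:tri, 22:tri, 23:tri, 24:tri
edges: (14,2,c); (14,11,c); (14,13,c); (15,3,c); (15,11,c); (15,12,c); (16,4,c); (16,12,c); (16,13,c); (17,11,c); (17,12,c); (17,13,c); (21,2,c); (21,18,c); (21,20,c); (22,3,c); (22,18,c); (22,19,c); (23,4,c); (23,19,c); (23,20,c); (24,18,c); (24,19,c); (24,20,c)


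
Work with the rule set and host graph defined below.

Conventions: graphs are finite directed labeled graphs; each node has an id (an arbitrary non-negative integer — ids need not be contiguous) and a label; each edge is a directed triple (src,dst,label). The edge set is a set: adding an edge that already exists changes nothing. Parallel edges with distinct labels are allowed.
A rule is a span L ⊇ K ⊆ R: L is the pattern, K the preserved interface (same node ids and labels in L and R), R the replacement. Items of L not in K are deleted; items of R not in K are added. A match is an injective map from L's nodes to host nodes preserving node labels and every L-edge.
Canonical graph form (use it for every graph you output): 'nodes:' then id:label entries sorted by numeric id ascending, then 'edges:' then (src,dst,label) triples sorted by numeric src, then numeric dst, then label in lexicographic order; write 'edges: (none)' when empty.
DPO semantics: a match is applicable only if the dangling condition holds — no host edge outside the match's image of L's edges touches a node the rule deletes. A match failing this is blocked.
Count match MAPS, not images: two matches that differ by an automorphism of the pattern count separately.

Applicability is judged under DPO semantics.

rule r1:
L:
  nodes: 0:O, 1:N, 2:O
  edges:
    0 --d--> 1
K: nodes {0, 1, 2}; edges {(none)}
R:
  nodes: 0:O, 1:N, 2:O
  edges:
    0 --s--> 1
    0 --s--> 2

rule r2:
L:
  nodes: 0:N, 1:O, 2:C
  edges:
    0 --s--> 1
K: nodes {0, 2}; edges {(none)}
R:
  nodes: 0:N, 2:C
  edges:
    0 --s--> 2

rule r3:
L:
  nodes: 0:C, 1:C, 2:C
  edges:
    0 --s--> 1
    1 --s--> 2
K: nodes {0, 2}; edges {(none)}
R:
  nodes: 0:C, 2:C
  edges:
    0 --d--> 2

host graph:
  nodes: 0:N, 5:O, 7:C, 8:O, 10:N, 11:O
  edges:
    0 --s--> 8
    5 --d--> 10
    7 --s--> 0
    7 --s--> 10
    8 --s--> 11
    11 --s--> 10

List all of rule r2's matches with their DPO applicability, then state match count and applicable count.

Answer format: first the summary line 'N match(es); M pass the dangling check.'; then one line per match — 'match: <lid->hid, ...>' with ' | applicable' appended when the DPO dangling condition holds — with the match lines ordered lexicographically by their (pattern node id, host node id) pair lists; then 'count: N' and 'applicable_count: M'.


1 match(es); 0 pass the dangling check.
match: 0->0, 1->8, 2->7
count: 1
applicable_count: 0


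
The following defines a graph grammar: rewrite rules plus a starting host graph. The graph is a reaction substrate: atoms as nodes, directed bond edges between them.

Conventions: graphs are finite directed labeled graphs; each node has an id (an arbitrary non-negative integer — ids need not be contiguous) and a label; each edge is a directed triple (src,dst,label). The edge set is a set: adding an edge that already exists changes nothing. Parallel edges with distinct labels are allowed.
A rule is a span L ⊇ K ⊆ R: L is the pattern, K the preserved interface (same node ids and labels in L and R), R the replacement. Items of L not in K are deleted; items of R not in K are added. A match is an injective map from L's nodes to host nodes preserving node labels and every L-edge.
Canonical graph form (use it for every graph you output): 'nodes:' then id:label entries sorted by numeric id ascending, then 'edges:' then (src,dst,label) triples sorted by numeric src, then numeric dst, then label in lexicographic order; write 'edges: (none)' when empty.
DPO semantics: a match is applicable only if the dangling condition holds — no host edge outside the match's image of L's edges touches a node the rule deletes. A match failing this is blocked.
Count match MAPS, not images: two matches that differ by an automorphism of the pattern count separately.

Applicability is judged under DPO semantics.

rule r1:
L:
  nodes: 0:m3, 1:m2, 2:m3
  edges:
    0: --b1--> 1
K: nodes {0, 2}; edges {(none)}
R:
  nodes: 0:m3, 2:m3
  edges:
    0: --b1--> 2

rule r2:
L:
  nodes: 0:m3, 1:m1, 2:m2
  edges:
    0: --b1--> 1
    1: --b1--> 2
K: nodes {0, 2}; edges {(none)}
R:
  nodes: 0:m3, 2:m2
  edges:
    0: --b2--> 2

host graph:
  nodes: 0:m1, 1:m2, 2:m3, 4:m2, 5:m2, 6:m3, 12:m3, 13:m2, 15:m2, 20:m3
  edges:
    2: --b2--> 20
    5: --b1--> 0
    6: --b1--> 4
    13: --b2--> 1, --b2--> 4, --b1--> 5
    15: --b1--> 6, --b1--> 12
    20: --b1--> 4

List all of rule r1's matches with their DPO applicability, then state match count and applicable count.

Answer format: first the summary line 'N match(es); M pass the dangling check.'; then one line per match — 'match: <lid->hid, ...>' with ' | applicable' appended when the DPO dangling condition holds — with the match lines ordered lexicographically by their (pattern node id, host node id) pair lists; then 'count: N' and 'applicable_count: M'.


6 match(es); 0 pass the dangling check.
match: 0->6, 1->4, 2->2
match: 0->6, 1->4, 2->12
match: 0->6, 1->4, 2->20
match: 0->20, 1->4, 2->2
match: 0->20, 1->4, 2->6
match: 0->20, 1->4, 2->12
count: 6
applicable_count: 0


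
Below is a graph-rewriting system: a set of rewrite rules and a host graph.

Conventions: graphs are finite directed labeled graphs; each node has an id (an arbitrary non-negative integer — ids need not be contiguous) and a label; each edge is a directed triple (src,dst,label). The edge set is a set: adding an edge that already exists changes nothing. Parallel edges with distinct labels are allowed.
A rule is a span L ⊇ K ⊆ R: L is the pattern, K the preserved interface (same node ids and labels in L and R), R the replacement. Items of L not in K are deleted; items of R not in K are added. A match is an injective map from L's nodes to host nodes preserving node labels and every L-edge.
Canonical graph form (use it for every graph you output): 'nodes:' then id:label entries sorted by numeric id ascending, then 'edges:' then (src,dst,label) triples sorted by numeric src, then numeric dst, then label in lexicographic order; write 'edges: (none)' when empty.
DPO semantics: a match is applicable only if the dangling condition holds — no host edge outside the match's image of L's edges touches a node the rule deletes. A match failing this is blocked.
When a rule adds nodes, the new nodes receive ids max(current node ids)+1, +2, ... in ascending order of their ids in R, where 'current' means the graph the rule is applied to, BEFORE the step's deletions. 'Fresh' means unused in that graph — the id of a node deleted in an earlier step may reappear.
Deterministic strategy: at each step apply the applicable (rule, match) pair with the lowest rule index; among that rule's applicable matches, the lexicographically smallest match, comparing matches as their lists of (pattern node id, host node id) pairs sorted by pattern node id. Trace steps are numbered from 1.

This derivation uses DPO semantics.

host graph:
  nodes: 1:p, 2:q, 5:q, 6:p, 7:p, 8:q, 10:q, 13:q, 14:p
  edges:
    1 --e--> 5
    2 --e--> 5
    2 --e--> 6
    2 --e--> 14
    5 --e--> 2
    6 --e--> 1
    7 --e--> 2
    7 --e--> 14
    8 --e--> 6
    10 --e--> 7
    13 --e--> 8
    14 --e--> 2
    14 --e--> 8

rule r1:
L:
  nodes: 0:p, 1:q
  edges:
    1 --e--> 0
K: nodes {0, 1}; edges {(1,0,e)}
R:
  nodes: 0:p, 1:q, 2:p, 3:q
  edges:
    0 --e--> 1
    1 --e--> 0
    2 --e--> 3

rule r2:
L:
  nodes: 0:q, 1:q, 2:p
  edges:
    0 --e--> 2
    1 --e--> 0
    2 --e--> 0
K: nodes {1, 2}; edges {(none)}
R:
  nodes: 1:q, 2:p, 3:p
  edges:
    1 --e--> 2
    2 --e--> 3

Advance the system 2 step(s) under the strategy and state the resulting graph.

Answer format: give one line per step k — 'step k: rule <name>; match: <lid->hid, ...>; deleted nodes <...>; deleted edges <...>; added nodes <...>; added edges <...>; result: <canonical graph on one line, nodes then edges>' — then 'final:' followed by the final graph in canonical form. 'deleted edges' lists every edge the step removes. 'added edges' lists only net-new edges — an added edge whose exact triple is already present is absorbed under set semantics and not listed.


step 1: rule r1; match: 0->6, 1->2; deleted nodes (none); deleted edges (none); added nodes 15, 16; added edges (6,2,e); (15,16,e); result: nodes: 1:p, 2:q, 5:q, 6:p, 7:p, 8:q, 10:q, 13:q, 14:p, 15:p, 16:q edges: (1,5,e); (2,5,e); (2,6,e); (2,14,e); (5,2,e); (6,1,e); (6,2,e); (7,2,e); (7,14,e); (8,6,e); (10,7,e); (13,8,e); (14,2,e); (14,8,e); (15,16,e)
step 2: rule r1; match: 0->6, 1->2; deleted nodes (none); deleted edges (none); added nodes 17, 18; added edges (17,18,e); result: nodes: 1:p, 2:q, 5:q, 6:p, 7:p, 8:q, 10:q, 13:q, 14:p, 15:p, 16:q, 17:p, 18:q edges: (1,5,e); (2,5,e); (2,6,e); (2,14,e); (5,2,e); (6,1,e); (6,2,e); (7,2,e); (7,14,e); (8,6,e); (10,7,e); (13,8,e); (14,2,e); (14,8,e); (15,16,e); (17,18,e)
final:
nodes: 1:p, 2:q, 5:q, 6:p, 7:p, 8:q, 10:q, 13:q, 14:p, 15:p, 16:q, 17:p, 18:q
edges: (1,5,e); (2,5,e); (2,6,e); (2,14,e); (5,2,e); (6,1,e); (6,2,e); (7,2,e); (7,14,e); (8,6,e); (10,7,e); (13,8,e); (14,2,e); (14,8,e); (15,16,e); (17,18,e)


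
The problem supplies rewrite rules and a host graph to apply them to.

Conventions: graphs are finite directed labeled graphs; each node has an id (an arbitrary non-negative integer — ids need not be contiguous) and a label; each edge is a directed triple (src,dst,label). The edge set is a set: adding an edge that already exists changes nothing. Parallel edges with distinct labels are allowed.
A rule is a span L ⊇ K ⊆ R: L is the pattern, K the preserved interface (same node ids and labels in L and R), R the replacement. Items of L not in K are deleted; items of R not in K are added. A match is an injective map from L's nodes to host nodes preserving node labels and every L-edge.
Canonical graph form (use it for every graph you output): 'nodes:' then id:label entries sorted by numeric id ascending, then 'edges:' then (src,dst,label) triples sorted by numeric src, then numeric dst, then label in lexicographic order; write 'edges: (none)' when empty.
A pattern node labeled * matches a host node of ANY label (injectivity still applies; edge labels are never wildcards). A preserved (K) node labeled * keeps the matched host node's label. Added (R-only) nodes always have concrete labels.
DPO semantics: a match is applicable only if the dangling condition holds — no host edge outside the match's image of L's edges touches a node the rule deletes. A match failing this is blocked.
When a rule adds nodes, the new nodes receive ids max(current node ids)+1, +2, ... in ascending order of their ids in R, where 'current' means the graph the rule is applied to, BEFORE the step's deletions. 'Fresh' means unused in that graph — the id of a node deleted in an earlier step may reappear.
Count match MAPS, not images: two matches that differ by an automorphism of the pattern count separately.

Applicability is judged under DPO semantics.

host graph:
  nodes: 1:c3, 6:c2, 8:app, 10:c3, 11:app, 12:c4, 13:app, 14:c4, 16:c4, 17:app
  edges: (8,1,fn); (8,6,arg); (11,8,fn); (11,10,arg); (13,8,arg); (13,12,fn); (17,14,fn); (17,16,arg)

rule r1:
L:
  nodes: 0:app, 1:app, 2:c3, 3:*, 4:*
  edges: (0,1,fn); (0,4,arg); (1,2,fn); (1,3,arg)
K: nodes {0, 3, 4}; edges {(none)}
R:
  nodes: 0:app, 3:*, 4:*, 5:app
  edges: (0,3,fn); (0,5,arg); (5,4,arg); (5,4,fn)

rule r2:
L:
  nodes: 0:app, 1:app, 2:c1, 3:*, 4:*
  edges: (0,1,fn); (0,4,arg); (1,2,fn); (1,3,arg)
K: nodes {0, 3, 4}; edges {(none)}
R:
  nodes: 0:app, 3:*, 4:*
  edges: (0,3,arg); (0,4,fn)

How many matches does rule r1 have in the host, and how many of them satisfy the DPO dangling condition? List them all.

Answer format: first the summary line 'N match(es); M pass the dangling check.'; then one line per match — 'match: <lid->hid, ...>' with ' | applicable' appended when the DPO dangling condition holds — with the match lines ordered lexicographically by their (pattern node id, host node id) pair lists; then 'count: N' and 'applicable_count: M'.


1 match(es); 0 pass the dangling check.
match: 0->11, 1->8, 2->1, 3->6, 4->10
count: 1
applicable_count: 0


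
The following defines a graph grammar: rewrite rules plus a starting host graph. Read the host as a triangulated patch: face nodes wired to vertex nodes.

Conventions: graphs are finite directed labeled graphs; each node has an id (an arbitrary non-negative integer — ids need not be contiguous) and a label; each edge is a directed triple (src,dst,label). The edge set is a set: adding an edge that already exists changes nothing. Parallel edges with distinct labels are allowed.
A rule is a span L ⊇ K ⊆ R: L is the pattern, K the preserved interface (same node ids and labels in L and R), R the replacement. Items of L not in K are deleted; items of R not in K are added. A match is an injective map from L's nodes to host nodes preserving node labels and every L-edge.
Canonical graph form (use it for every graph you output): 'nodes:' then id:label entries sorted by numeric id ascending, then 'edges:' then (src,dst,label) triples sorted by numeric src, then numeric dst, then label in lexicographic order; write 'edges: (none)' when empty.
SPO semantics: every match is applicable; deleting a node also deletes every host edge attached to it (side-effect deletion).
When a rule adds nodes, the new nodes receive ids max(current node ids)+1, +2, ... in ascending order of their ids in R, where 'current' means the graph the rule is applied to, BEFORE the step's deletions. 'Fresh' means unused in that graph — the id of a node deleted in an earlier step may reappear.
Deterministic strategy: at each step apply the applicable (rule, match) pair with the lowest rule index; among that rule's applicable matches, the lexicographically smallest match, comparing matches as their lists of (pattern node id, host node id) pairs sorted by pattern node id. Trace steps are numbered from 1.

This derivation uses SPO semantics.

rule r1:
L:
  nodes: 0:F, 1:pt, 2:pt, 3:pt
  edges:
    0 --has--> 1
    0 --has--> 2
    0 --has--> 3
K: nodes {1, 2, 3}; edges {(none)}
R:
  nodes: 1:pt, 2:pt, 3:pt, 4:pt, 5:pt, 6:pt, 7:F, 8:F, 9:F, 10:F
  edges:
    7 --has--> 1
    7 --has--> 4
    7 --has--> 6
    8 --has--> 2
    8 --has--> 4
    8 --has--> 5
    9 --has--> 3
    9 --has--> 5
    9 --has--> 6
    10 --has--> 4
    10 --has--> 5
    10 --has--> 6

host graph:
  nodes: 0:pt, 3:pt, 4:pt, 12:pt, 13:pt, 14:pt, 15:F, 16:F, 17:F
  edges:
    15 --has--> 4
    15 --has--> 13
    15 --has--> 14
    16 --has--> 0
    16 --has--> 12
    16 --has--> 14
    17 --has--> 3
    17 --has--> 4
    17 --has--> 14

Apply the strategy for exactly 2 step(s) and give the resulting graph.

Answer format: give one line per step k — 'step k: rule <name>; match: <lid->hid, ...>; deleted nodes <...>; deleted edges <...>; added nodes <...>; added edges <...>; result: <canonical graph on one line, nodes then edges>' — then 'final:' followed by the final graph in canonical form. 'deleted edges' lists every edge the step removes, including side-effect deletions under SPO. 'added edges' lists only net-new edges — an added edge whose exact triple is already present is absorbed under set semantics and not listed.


step 1: rule r1; match: 0->15, 1->4, 2->13, 3->14; deleted nodes 15; deleted edges (15,4,has); (15,13,has); (15,14,has); added nodes 18, 19, 20, 21, 22, 23, 24; added edges (21,4,has); (21,18,has); (21,20,has); (22,13,has); (22,18,has); (22,19,has); (23,14,has); (23,19,has); (23,20,has); (24,18,has); (24,19,has); (24,20,has); result: nodes: 0:pt, 3:pt, 4:pt, 12:pt, 13:pt, 14:pt, 16:F, 17:F, 18:pt, 19:pt, 20:pt, 21:F, 22:F, 23:F, 24:F edges: (16,0,has); (16,12,has); (16,14,has); (17,3,has); (17,4,has); (17,14,has); (21,4,has); (21,18,has); (21,20,has); (22,13,has); (22,18,has); (22,19,has); (23,14,has); (23,19,has); (23,20,has); (24,18,has); (24,19,has); (24,20,has)
step 2: rule r1; match: 0->16, 1->0, 2->12, 3->14; deleted nodes 16; deleted edges (16,0,has); (16,12,has); (16,14,has); added nodes 25, 26, 27, 28, 29, 30, 31; added edges (28,0,has); (28,25,has); (28,27,has); (29,12,has); (29,25,has); (29,26,has); (30,14,has); (30,26,has); (30,27,has); (31,25,has); (31,26,has); (31,27,has); result: nodes: 0:pt, 3:pt, 4:pt, 12:pt, 13:pt, 14:pt, 17:F, 18:pt, 19:pt, 20:pt, 21:F, 22:F, 23:F, 24:F, 25:pt, 26:pt, 27:pt, 28:F, 29:F, 30:F, 31:F edges: (17,3,has); (17,4,has); (17,14,has); (21,4,has); (21,18,has); (21,20,has); (22,13,has); (22,18,has); (22,19,has); (23,14,has); (23,19,has); (23,20,has); (24,18,has); (24,19,has); (24,20,has); (28,0,has); (28,25,has); (28,27,has); (29,12,has); (29,25,has); (29,26,has); (30,14,has); (30,26,has); (30,27,has); (31,25,has); (31,26,has); (31,27,has)
final:
nodes: 0:pt, 3:pt, 4:pt, 12:pt, 13:pt, 14:pt, 17:F, 18:pt, 19:pt, 20:pt, 21:F, 22:F, 23:F, 24:F, 25:pt, 26:pt, 27:pt, 28:F, 29:F, 30:F, 31:F
edges: (17,3,has); (17,4,has); (17,14,has); (21,4,has); (21,18,has); (21,20,has); (22,13,has); (22,18,has); (22,19,has); (23,14,has); (23,19,has); (23,20,has); (24,18,has); (24,19,has); (24,20,has); (28,0,has); (28,25,has); (28,27,has); (29,12,has); (29,25,has); (29,26,has); (30,14,has); (30,26,has); (30,27,has); (31,25,has); (31,26,has); (31,27,has)


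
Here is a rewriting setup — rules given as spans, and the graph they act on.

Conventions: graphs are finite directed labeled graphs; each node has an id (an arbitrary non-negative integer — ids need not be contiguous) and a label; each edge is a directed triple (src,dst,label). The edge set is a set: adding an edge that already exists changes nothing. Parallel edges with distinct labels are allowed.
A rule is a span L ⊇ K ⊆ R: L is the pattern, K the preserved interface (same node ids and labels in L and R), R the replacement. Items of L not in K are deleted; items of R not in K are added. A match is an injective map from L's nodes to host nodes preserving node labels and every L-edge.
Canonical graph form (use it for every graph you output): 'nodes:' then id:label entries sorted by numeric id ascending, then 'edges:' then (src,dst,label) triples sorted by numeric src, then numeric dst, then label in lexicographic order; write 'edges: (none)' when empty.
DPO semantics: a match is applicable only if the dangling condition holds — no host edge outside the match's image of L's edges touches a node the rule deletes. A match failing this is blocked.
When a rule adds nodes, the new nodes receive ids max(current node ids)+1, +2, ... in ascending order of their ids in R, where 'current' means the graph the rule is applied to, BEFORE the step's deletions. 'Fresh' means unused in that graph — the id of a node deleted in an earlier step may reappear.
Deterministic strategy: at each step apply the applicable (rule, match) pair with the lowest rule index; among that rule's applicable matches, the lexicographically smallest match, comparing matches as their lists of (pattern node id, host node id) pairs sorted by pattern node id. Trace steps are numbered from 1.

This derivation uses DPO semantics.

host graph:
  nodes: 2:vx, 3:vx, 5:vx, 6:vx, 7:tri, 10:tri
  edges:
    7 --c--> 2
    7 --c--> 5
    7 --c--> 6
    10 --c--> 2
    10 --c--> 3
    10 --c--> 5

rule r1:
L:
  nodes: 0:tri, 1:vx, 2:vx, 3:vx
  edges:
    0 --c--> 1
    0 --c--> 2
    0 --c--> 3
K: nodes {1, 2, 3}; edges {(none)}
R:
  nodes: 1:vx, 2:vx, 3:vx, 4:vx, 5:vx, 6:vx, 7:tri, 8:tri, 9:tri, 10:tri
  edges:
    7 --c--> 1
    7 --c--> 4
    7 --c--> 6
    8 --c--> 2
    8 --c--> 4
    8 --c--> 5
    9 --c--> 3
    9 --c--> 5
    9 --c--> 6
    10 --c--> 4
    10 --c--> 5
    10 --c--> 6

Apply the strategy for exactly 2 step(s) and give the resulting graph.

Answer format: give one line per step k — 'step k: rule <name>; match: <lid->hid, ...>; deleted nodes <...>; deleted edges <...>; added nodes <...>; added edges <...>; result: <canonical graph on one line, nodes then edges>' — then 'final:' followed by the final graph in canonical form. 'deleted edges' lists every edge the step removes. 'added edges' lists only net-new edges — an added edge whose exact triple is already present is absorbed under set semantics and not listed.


step 1: rule r1; match: 0->7, 1->2, 2->5, 3->6; deleted nodes 7; deleted edges (7,2,c); (7,5,c); (7,6,c); added nodes 11, 12, 13, 14, 15, 16, 17; added edges (14,2,c); (14,11,c); (14,13,c); (15,5,c); (15,11,c); (15,12,c); (16,6,c); (16,12,c); (16,13,c); (17,11,c); (17,12,c); (17,13,c); result: nodes: 2:vx, 3:vx, 5:vx, 6:vx, 10:tri, 11:vx, 12:vx, 13:vx, 14:tri, 15:tri, 16:tri, 17:tri edges: (10,2,c); (10,3,c); (10,5,c); (14,2,c); (14,11,c); (14,13,c); (15,5,c); (15,11,c); (15,12,c); (16,6,c); (16,12,c); (16,13,c); (17,11,c); (17,12,c); (17,13,c)
step 2: rule r1; match: 0->10, 1->2, 2->3, 3->5; deleted nodes 10; deleted edges (10,2,c); (10,3,c); (10,5,c); added nodes 18, 19, 20, 21, 22, 23, 24; added edges (21,2,c); (21,18,c); (21,20,c); (22,3,c); (22,18,c); (22,19,c); (23,5,c); (23,19,c); (23,20,c); (24,18,c); (24,19,c); (24,20,c); result: nodes: 2:vx, 3:vx, 5:vx, 6:vx, 11:vx, 12:vx, 13:vx, 14:tri, 15:tri, 16:tri, 17:tri, 18:vx, 19:vx, 20:vx, 21:tri, 22:tri, 23:tri, 24:tri edges: (14,2,c); (14,11,c); (14,13,c); (15,5,c); (15,11,c); (15,12,c); (16,6,c); (16,12,c); (16,13,c); (17,11,c); (17,12,c); (17,13,c); (21,2,c); (21,18,c); (21,20,c); (22,3,c); (22,18,c); (22,19,c); (23,5,c); (23,19,c); (23,20,c); (24,18,c); (24,19,c); (24,20,c)
final:
nodes: 2:vx, 3:vx, 5:vx, 6:vx, 11:vx, 12:vx, 13:vx, 14:tri, 15:tri, 16:tri, 17:tri, 18:vx, 19:vx, 20:vx, 21:tri, 22:tri, 23:tri, 24:tri
edges: (14,2,c); (14,11,c); (14,13,c); (15,5,c); (15,11,c); (15,12,c); (16,6,c); (16,12,c); (16,13,c); (17,11,c); (17,12,c); (17,13,c); (21,2,c); (21,18,c); (21,20,c); (22,3,c); (22,18,c); (22,19,c); (23,5,c); (23,19,c); (23,20,c); (24,18,c); (24,19,c); (24,20,c)


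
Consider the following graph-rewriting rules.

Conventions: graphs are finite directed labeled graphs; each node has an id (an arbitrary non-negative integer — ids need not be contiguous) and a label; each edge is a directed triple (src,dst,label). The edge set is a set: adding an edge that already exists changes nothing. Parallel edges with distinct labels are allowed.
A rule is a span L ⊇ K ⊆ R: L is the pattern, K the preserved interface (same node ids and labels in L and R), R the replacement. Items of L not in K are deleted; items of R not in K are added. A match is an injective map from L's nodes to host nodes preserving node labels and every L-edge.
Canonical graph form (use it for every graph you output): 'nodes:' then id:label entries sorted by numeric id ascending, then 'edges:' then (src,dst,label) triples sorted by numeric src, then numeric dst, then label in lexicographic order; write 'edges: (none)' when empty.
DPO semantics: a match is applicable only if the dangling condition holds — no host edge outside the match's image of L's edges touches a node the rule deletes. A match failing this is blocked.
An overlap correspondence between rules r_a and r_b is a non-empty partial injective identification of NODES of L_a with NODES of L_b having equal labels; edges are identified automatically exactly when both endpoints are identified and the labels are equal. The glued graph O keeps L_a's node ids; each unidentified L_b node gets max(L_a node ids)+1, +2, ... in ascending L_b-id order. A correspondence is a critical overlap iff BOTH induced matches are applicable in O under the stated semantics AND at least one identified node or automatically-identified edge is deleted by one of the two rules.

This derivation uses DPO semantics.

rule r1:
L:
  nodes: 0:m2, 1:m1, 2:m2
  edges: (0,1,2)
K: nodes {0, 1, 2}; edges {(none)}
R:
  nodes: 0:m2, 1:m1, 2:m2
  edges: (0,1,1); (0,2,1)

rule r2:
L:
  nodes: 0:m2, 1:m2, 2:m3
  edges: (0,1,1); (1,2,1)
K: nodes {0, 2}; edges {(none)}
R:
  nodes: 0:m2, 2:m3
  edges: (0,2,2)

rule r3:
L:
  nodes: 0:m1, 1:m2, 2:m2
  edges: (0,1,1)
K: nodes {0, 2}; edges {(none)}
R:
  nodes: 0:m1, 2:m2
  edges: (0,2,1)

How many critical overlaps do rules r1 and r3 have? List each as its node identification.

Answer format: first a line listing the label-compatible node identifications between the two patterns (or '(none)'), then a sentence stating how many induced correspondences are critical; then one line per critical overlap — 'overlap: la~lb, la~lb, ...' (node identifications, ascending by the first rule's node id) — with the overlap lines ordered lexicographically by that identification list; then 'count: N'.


label-compatible node identifications between L(r1) and L(r3): 0~1, 0~2, 1~0, 2~1, 2~2
4 of the induced correspondences are critical overlaps of r1 and r3.
overlap: 0~2, 1~0, 2~1
overlap: 0~2, 2~1
overlap: 1~0, 2~1
overlap: 2~1
count: 4


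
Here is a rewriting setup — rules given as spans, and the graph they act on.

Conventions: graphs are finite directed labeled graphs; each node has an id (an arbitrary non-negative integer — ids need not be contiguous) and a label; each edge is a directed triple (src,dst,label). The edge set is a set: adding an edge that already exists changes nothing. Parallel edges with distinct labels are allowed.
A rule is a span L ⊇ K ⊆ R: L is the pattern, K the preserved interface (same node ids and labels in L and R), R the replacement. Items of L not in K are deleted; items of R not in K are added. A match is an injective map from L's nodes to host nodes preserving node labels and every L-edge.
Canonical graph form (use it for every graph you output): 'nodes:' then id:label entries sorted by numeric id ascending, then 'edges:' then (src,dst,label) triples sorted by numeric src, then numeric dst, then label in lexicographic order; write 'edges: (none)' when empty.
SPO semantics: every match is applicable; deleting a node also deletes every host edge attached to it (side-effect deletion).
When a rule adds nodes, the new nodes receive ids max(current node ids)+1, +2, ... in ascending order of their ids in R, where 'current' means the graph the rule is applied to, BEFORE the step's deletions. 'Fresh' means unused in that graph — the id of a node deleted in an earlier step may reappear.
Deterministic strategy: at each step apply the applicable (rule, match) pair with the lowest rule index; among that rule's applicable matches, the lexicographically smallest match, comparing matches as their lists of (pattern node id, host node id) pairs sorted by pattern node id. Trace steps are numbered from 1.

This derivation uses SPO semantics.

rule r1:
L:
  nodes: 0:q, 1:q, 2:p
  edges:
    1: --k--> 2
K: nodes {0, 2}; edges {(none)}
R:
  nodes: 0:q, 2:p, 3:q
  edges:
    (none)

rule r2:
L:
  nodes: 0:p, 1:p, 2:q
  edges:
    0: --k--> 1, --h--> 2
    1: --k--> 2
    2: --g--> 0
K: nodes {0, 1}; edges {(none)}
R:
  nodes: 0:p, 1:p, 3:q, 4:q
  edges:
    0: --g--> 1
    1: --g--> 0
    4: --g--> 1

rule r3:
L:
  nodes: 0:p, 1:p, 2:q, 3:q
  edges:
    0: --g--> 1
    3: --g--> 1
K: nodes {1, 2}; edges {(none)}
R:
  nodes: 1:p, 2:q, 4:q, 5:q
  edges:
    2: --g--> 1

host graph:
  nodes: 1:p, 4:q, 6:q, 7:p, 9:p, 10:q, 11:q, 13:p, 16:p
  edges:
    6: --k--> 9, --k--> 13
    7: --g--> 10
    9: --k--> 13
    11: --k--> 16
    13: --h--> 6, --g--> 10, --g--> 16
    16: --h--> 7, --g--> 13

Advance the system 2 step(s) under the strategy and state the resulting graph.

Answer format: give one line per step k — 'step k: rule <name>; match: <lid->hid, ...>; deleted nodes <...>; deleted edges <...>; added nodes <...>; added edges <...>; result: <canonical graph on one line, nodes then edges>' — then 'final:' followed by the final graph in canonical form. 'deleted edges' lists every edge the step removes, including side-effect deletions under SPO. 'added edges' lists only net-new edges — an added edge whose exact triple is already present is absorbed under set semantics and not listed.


step 1: rule r1; match: 0->4, 1->6, 2->9; deleted nodes 6; deleted edges (6,9,k); (6,13,k); (13,6,h); added nodes 17; added edges (none); result: nodes: 1:p, 4:q, 7:p, 9:p, 10:q, 11:q, 13:p, 16:p, 17:q edges: (7,10,g); (9,13,k); (11,16,k); (13,10,g); (13,16,g); (16,7,h); (16,13,g)
step 2: rule r1; match: 0->4, 1->11, 2->16; deleted nodes 11; deleted edges (11,16,k); added nodes 18; added edges (none); result: nodes: 1:p, 4:q, 7:p, 9:p, 10:q, 13:p, 16:p, 17:q, 18:q edges: (7,10,g); (9,13,k); (13,10,g); (13,16,g); (16,7,h); (16,13,g)
final:
nodes: 1:p, 4:q, 7:p, 9:p, 10:q, 13:p, 16:p, 17:q, 18:q
edges: (7,10,g); (9,13,k); (13,10,g); (13,16,g); (16,7,h); (16,13,g)
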